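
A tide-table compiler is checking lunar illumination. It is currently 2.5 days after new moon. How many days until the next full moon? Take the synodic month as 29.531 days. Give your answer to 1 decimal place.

Full moon occurs at elongation 180°, i.e. at age 29.531 × 180/360 = 14.765 d.
So 12.265 days remain (14.765 − 2.5).

12.3 days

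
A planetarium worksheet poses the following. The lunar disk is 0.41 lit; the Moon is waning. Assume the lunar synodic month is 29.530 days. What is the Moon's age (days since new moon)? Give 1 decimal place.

cos θ = 1 − 2f = 0.180, giving a principal value of 79.6°.
Waning ⇒ past full, so θ = 360° − 79.6° = 280.4°.
At 360°/29.530 d per day, 280.4° corresponds to 23.00 days.

23.0 days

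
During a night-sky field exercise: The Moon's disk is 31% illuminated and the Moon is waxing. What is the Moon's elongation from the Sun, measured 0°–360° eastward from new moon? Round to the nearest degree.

Invert f = (1 − cos θ)/2 to get cos θ = 1 − 2(0.31) = 0.380, hence θ₀ = arccos 0.380 = 67.7°.
The Moon is waxing (0°–180°), so θ = 67.7° directly.

68°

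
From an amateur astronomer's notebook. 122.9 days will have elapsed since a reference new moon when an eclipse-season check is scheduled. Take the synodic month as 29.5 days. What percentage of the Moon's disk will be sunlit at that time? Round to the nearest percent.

122.9 d spans 4 complete synodic months (4 × 29.5 = 118.00 d) plus 4.90 d.
Elongation θ = 360° × 4.90/29.5 ≈ 59.8°.
Illuminated fraction = (1 − cos 59.8°)/2 = (1 − 0.503)/2 ≈ 0.248, so 25%.

25%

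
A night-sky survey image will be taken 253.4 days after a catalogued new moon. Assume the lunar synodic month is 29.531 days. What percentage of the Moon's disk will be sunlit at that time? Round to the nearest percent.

Reduce mod P: 253.4 − 8×29.531 = 17.15 d into the current lunation.
Elongation θ = 360° × 17.15/29.531 ≈ 209.1°.
With cos θ = (-0.874), the lit fraction is (1 − (-0.874))/2 ≈ 0.937, so 94%.

94%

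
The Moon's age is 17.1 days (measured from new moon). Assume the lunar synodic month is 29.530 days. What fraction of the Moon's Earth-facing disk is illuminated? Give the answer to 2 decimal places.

0.94

The Moon has covered 17.1/29.530 of its cycle, so θ ≈ 360° × 17.1/29.530 = 208.5°.
With cos θ = (-0.879), the lit fraction is (1 − (-0.879))/2 ≈ 0.940.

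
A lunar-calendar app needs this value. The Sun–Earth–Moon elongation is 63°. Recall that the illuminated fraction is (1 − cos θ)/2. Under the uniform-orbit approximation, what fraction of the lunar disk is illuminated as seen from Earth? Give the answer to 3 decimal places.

0.273

cos 63° = 0.454, so f = (1 − 0.454)/2 = 0.273.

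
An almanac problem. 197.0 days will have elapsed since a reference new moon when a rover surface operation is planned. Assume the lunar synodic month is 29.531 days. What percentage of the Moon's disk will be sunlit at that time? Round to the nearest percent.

Reduce mod P: 197.0 − 6×29.531 = 19.81 d into the current lunation.
Phase angle: θ = 360°·(19.81 d)/(29.531 d) = 241.5°.
Illuminated fraction = (1 − cos 241.5°)/2 = (1 − (-0.476))/2 ≈ 0.738, so 74%.

74%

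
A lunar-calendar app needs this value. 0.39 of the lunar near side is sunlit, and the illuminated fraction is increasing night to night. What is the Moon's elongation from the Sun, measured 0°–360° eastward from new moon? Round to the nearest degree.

From f = (1 − cos θ)/2: cos θ = 1 − 2×0.39 = 0.220; arccos → 77.3°.
The Moon is waxing (0°–180°), so θ = 77.3° directly.

77°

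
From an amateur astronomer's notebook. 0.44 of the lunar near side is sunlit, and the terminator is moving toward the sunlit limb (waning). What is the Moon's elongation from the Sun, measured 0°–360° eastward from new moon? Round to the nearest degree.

277°

Invert f = (1 − cos θ)/2 to get cos θ = 1 − 2(0.44) = 0.120, hence θ₀ = arccos 0.120 = 83.1°.
A waning Moon lies in 180°–360°, so θ = 360° − 83.1° = 276.9°.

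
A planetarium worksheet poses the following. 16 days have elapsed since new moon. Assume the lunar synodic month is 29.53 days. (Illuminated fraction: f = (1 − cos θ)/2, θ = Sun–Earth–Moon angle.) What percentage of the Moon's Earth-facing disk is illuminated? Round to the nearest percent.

98%

The Moon has covered 16/29.53 of its cycle, so θ ≈ 360° × 16/29.53 = 195.1°.
cos 195.1° = (-0.966), so f = (1 − (-0.966))/2 = 0.983, so 98%.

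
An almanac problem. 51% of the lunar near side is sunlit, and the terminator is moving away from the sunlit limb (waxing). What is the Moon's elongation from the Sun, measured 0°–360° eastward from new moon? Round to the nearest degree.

cos θ = 1 − 2f = -0.020, giving a principal value of 91.1°.
Before full moon the principal value applies: θ = 91.1°.

91°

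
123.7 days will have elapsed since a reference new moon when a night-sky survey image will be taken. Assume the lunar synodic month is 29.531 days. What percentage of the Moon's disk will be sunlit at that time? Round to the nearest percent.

123.7/29.531 = 4.189 lunations, so 4 complete cycles and 5.58 d into the next.
The Moon has covered 5.58/29.531 of its cycle, so θ ≈ 360° × 5.58/29.531 = 68.0°.
cos 68.0° = 0.375, so f = (1 − 0.375)/2 = 0.312, so 31%.

31%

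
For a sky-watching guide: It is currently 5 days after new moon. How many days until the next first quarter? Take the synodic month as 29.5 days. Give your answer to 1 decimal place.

2.4 days

First quarter is 0.25 of the way through the cycle: age 0.25 × 29.5 = 7.375 d.
So 2.375 days remain (7.375 − 5).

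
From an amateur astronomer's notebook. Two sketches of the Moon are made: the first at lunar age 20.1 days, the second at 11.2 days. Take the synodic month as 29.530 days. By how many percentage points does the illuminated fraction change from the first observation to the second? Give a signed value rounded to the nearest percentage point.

θ₁ = 360° × 20.1/29.530 = 245.0°, f₁ = (1 − cos θ₁)/2 = 0.711.
θ₂ = 360° × 11.2/29.530 = 136.5°, f₂ = (1 − cos θ₂)/2 = 0.863.
Change = f₂ − f₁ = +0.152 → +15 percentage points.

+15 percentage points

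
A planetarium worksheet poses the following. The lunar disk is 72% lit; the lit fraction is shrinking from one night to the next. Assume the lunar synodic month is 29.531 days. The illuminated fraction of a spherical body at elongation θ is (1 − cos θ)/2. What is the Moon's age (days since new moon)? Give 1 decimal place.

20.0 days

cos θ = 1 − 2f = -0.440, giving a principal value of 116.1°.
A waning Moon lies in 180°–360°, so θ = 360° − 116.1° = 243.9°.
That fraction of the synodic month is 243.9/360 × 29.531 d ≈ 20.01 d.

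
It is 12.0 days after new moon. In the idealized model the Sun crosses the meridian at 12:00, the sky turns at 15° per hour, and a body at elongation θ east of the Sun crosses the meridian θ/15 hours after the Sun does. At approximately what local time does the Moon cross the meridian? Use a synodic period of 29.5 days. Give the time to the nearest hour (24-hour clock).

Phase angle: θ = 360°·(12.0 d)/(29.5 d) = 146.4°.
At 15° of sky rotation per hour, 146.4° corresponds to a 9.76 h lag.
12:00 + 9.76 h ≈ 21:46 → 22:00 to the nearest hour.

22:00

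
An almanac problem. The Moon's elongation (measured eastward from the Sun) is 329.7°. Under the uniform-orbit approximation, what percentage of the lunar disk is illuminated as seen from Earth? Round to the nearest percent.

f = (1 − cos 329.7°)/2 = (1 − 0.863)/2 ≈ 0.068, i.e. 7%.

7%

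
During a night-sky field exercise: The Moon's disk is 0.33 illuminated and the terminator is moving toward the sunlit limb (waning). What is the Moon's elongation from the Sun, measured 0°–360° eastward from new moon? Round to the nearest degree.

290°

From f = (1 − cos θ)/2: cos θ = 1 − 2×0.33 = 0.340; arccos → 70.1°.
A waning Moon lies in 180°–360°, so θ = 360° − 70.1° = 289.9°.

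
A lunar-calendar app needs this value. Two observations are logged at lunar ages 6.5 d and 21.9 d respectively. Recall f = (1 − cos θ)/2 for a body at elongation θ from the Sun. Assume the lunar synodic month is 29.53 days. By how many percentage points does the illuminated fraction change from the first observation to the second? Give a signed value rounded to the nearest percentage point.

+12 pp

First observation: θ = 360°·6.5/29.53 = 79.2°, so f = 0.407.
Second observation: θ = 267.0°, f = 0.526.
Δf = 0.526 − 0.407 = +0.120, i.e. +12 pp.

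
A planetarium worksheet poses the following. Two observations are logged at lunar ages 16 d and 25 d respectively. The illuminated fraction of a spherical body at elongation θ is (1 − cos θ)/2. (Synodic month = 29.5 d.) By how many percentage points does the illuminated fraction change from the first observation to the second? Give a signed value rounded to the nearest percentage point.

First observation: θ = 360°·16/29.5 = 195.3°, so f = 0.982.
Second observation: θ = 305.1°, f = 0.213.
Δf = 0.213 − 0.982 = -0.770, i.e. -77 pp.

-77 percentage points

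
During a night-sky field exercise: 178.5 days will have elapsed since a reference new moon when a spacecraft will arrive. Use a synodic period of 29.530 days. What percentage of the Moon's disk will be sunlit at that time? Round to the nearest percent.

178.5/29.530 = 6.045 lunations, so 6 complete cycles and 1.32 d into the next.
Elongation θ = 360° × 1.32/29.530 ≈ 16.1°.
With cos θ = 0.961, the lit fraction is (1 − 0.961)/2 ≈ 0.020, so 2%.

2%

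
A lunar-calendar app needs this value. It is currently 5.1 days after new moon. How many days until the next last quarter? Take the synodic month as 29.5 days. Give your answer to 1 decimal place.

17.0 days

Last quarter occurs at elongation 270°, i.e. at age 29.5 × 270/360 = 22.125 d.
So 17.025 days remain (22.125 − 5.1).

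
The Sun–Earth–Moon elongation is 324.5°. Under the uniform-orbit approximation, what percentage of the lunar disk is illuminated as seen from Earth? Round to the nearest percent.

Half-versine of 324.5°: (1 − 0.814)/2 = 0.093, i.e. 9%.

9%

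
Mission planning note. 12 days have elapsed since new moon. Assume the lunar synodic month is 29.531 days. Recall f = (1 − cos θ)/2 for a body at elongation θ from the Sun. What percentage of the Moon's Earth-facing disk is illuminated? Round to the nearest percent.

The Moon has covered 12/29.531 of its cycle, so θ ≈ 360° × 12/29.531 = 146.3°.
With cos θ = (-0.832), the lit fraction is (1 − (-0.832))/2 ≈ 0.916, so 92%.

92%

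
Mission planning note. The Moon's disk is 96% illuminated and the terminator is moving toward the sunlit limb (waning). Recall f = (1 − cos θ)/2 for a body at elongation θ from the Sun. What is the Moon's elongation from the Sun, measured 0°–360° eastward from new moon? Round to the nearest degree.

203°

Invert f = (1 − cos θ)/2 to get cos θ = 1 − 2(0.96) = -0.920, hence θ₀ = arccos -0.920 = 156.9°.
Since the Moon is past full (waning), take the reflex angle: θ = 360° − 156.9° = 203.1°.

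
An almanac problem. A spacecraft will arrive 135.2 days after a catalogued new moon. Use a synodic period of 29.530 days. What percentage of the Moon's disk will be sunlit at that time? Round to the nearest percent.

135.2 d spans 4 complete synodic months (4 × 29.530 = 118.12 d) plus 17.08 d.
Elongation θ = 360° × 17.08/29.530 ≈ 208.2°.
Illuminated fraction = (1 − cos 208.2°)/2 = (1 − (-0.881))/2 ≈ 0.941, so 94%.

94%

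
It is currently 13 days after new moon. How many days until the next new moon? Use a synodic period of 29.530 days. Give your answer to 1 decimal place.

16.5 days

One full lunation from the last new moon is 29.530 d; remaining = 29.530 − 13 = 16.530 d.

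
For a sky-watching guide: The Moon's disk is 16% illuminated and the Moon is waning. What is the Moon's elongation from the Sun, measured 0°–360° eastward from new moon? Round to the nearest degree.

313°

cos θ = 1 − 2f = 0.680, giving a principal value of 47.2°.
Since the Moon is past full (waning), take the reflex angle: θ = 360° − 47.2° = 312.8°.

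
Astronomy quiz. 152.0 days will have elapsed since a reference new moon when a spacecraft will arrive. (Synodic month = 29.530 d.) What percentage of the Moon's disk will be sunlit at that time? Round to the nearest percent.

20%

152.0 d spans 5 complete synodic months (5 × 29.530 = 147.65 d) plus 4.35 d.
Elongation θ = 360° × 4.35/29.530 ≈ 53.0°.
cos 53.0° = 0.601, so f = (1 − 0.601)/2 = 0.199, so 20%.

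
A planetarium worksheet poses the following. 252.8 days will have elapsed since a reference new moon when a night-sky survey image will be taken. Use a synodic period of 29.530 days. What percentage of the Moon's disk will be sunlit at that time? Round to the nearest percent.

Reduce mod P: 252.8 − 8×29.530 = 16.56 d into the current lunation.
Elongation θ = 360° × 16.56/29.530 ≈ 201.9°.
Illuminated fraction = (1 − cos 201.9°)/2 = (1 − (-0.928))/2 ≈ 0.964, so 96%.

96%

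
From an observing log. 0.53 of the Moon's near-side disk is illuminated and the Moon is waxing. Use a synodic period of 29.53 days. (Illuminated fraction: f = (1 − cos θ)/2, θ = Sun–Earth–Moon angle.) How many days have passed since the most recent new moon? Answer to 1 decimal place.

cos θ = 1 − 2f = -0.060, giving a principal value of 93.4°.
The Moon is waxing (0°–180°), so θ = 93.4° directly.
At 360°/29.53 d per day, 93.4° corresponds to 7.66 days.

7.7 days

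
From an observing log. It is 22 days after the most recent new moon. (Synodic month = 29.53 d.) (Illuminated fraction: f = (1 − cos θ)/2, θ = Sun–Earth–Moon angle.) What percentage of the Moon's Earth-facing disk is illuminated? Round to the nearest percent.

The Moon has covered 22/29.53 of its cycle, so θ ≈ 360° × 22/29.53 = 268.2°.
Illuminated fraction = (1 − cos 268.2°)/2 = (1 − (-0.031))/2 ≈ 0.516, so 52%.

52%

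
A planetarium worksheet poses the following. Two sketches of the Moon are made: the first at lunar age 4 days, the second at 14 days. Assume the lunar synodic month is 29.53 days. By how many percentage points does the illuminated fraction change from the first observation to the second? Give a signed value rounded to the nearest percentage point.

+82 percentage points

θ₁ = 360° × 4/29.53 = 48.8°, f₁ = (1 − cos θ₁)/2 = 0.170.
θ₂ = 360° × 14/29.53 = 170.7°, f₂ = (1 − cos θ₂)/2 = 0.993.
Change = f₂ − f₁ = +0.823 → +82 percentage points.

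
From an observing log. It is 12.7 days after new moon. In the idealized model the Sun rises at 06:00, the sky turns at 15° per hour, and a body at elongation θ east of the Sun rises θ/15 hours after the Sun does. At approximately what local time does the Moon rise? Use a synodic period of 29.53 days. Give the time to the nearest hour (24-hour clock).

The Moon has covered 12.7/29.53 of its cycle, so θ ≈ 360° × 12.7/29.53 = 154.8°.
Delay after the Sun = 154.8° / (15°/h) ≈ 10.32 h.
06:00 + 10.32 h ≈ 16:19 → 16:00 to the nearest hour.

16:00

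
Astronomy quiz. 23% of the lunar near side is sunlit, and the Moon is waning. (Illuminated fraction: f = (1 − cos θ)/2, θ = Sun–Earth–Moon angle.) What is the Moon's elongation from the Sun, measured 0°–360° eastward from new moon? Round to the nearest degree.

303°

cos θ = 1 − 2f = 0.540, giving a principal value of 57.3°.
Waning ⇒ past full, so θ = 360° − 57.3° = 302.7°.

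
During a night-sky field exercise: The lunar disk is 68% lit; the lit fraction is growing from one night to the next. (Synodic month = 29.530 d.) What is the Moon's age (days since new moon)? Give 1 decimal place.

9.1 days

Invert f = (1 − cos θ)/2 to get cos θ = 1 − 2(0.68) = -0.360, hence θ₀ = arccos -0.360 = 111.1°.
Before full moon the principal value applies: θ = 111.1°.
At 360°/29.530 d per day, 111.1° corresponds to 9.11 days.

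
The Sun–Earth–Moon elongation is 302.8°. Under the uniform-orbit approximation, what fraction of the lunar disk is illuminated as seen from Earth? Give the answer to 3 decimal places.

0.229

f = (1 − cos 302.8°)/2 = (1 − 0.542)/2 ≈ 0.229.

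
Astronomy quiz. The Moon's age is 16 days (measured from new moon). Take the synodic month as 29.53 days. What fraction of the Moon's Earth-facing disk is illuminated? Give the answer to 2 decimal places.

Phase angle: θ = 360°·(16 d)/(29.53 d) = 195.1°.
cos 195.1° = (-0.966), so f = (1 − (-0.966))/2 = 0.983.

0.98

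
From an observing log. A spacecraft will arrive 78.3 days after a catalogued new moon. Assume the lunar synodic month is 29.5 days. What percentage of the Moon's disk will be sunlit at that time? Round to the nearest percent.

78%

78.3 d spans 2 complete synodic months (2 × 29.5 = 59.00 d) plus 19.30 d.
Phase angle: θ = 360°·(19.30 d)/(29.5 d) = 235.5°.
Illuminated fraction = (1 − cos 235.5°)/2 = (1 − (-0.566))/2 ≈ 0.783, so 78%.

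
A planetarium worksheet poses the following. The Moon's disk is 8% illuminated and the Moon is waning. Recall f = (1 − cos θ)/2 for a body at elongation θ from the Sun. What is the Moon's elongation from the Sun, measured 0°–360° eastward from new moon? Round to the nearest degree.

cos θ = 1 − 2f = 0.840, giving a principal value of 32.9°.
Waning ⇒ past full, so θ = 360° − 32.9° = 327.1°.

327°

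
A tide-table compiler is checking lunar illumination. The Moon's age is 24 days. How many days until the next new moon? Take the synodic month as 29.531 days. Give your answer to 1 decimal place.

5.5 days

One full lunation from the last new moon is 29.531 d; remaining = 29.531 − 24 = 5.531 d.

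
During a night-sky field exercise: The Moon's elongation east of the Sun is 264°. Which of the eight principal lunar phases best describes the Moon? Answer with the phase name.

264° lies in the last quarter sector of the 8-phase cycle.

last quarter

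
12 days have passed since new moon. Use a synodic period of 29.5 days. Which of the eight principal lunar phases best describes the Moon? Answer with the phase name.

θ ≈ 360° × 12/29.5 = 146°, which falls in the waxing gibbous sector.

waxing gibbous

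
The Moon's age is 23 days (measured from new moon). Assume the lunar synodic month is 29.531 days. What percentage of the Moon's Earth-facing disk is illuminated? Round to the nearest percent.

Phase angle: θ = 360°·(23 d)/(29.531 d) = 280.4°.
cos 280.4° = 0.180, so f = (1 − 0.180)/2 = 0.410, so 41%.

41%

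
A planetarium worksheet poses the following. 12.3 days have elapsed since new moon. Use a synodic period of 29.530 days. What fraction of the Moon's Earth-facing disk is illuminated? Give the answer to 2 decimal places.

Phase angle: θ = 360°·(12.3 d)/(29.530 d) = 149.9°.
cos 149.9° = (-0.866), so f = (1 − (-0.866))/2 = 0.933.

0.93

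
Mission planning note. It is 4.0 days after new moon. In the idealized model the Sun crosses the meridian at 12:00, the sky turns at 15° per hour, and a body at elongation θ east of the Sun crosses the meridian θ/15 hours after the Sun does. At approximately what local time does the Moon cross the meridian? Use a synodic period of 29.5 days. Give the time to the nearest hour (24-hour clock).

Elongation θ = 360° × 4.0/29.5 ≈ 48.8°.
At 15° of sky rotation per hour, 48.8° corresponds to a 3.25 h lag.
12:00 + 3.25 h ≈ 15:15 → 15:00 to the nearest hour.

15:00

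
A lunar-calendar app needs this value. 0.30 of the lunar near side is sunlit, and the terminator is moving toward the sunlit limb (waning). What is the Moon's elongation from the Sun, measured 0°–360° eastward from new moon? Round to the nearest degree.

294°

Invert f = (1 − cos θ)/2 to get cos θ = 1 − 2(0.30) = 0.400, hence θ₀ = arccos 0.400 = 66.4°.
Since the Moon is past full (waning), take the reflex angle: θ = 360° − 66.4° = 293.6°.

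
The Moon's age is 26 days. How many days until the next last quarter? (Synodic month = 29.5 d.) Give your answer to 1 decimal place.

Last quarter is 0.75 of the way through the cycle: age 0.75 × 29.5 = 22.125 d.
This lunation's last quarter (22.125 d) has passed, so add one period: 51.625 − 26 = 25.625 days.

25.6 days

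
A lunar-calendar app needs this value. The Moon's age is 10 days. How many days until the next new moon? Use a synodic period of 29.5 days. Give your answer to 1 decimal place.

19.5 days

One full lunation from the last new moon is 29.5 d; remaining = 29.5 − 10 = 19.500 d.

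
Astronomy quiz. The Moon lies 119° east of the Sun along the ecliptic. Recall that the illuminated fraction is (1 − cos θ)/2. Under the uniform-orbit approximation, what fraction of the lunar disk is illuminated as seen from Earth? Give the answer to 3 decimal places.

Half-versine of 119°: (1 − (-0.485))/2 = 0.742.

0.742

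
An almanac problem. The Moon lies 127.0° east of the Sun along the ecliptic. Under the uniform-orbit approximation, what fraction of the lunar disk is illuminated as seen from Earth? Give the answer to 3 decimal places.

0.801

Half-versine of 127.0°: (1 − (-0.602))/2 = 0.801.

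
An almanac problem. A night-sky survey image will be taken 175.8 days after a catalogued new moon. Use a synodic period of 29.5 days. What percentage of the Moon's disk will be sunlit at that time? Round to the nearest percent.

2%

175.8 d spans 5 complete synodic months (5 × 29.5 = 147.50 d) plus 28.30 d.
Phase angle: θ = 360°·(28.30 d)/(29.5 d) = 345.4°.
Illuminated fraction = (1 − cos 345.4°)/2 = (1 − 0.968)/2 ≈ 0.016, so 2%.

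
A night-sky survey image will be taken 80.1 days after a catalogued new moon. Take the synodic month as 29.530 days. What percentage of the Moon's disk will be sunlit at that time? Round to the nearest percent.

62%

Reduce mod P: 80.1 − 2×29.530 = 21.04 d into the current lunation.
Elongation θ = 360° × 21.04/29.530 ≈ 256.5°.
With cos θ = (-0.233), the lit fraction is (1 − (-0.233))/2 ≈ 0.617, so 62%.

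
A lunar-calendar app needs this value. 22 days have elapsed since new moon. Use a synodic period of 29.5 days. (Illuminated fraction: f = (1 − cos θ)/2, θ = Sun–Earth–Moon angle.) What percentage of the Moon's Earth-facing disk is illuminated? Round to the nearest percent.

51%

The Moon has covered 22/29.5 of its cycle, so θ ≈ 360° × 22/29.5 = 268.5°.
Illuminated fraction = (1 − cos 268.5°)/2 = (1 − (-0.027))/2 ≈ 0.513, so 51%.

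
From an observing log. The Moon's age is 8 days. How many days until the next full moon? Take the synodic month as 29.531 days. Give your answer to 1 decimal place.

Full moon is 0.5 of the way through the cycle: age 0.5 × 29.531 = 14.765 d.
So 6.765 days remain (14.765 − 8).

6.8 days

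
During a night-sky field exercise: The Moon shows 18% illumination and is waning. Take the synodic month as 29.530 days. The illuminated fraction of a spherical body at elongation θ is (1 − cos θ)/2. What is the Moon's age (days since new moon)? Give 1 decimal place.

25.4 days

cos θ = 1 − 2f = 0.640, giving a principal value of 50.2°.
Waning ⇒ past full, so θ = 360° − 50.2° = 309.8°.
Age = 29.530 × 309.8°/360° ≈ 25.41 days.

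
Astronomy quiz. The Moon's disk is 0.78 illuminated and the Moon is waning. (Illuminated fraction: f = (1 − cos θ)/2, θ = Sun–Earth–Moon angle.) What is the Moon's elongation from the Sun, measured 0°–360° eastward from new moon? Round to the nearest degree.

236°

cos θ = 1 − 2f = -0.560, giving a principal value of 124.1°.
Since the Moon is past full (waning), take the reflex angle: θ = 360° − 124.1° = 235.9°.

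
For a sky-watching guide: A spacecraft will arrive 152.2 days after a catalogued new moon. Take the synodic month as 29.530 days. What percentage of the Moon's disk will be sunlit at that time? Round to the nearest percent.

22%

Reduce mod P: 152.2 − 5×29.530 = 4.55 d into the current lunation.
Elongation θ = 360° × 4.55/29.530 ≈ 55.5°.
cos 55.5° = 0.567, so f = (1 − 0.567)/2 = 0.217, so 22%.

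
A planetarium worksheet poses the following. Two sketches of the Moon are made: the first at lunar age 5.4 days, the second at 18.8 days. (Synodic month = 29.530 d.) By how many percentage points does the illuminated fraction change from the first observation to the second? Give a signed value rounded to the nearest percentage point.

First observation: θ = 360°·5.4/29.530 = 65.8°, so f = 0.295.
Second observation: θ = 229.2°, f = 0.827.
Δf = 0.827 − 0.295 = +0.531, i.e. +53 pp.

+53 pp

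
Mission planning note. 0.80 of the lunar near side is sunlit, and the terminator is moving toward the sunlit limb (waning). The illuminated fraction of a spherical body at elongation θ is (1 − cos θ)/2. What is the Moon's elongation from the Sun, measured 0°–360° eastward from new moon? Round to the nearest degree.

233°

cos θ = 1 − 2f = -0.600, giving a principal value of 126.9°.
Waning ⇒ past full, so θ = 360° − 126.9° = 233.1°.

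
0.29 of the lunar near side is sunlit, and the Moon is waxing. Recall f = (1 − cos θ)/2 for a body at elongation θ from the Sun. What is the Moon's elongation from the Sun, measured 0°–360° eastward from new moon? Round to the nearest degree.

65°

cos θ = 1 − 2f = 0.420, giving a principal value of 65.2°.
Before full moon the principal value applies: θ = 65.2°.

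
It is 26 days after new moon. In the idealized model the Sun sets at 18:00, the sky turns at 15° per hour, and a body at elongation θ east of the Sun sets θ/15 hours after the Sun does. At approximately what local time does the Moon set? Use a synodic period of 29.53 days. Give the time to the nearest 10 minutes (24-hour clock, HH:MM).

The Moon has covered 26/29.53 of its cycle, so θ ≈ 360° × 26/29.53 = 317.0°.
Delay after the Sun = 317.0° / (15°/h) ≈ 21.13 h.
18:00 + 21.131 h ≈ 15:08 → 15:10 to the nearest ten minutes.

15:10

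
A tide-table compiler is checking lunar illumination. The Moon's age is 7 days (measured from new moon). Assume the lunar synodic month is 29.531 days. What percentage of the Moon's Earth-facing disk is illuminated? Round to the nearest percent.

46%

Elongation θ = 360° × 7/29.531 ≈ 85.3°.
Illuminated fraction = (1 − cos 85.3°)/2 = (1 − 0.081)/2 ≈ 0.459, so 46%.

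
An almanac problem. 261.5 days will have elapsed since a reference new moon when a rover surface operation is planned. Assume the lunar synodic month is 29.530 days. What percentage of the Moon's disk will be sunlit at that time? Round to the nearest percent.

261.5 d spans 8 complete synodic months (8 × 29.530 = 236.24 d) plus 25.26 d.
The Moon has covered 25.26/29.530 of its cycle, so θ ≈ 360° × 25.26/29.530 = 307.9°.
With cos θ = 0.615, the lit fraction is (1 − 0.615)/2 ≈ 0.193, so 19%.

19%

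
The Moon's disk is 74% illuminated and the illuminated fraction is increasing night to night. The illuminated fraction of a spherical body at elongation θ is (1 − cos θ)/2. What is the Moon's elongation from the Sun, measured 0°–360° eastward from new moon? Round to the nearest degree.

119°

From f = (1 − cos θ)/2: cos θ = 1 − 2×0.74 = -0.480; arccos → 118.7°.
The Moon is waxing (0°–180°), so θ = 118.7° directly.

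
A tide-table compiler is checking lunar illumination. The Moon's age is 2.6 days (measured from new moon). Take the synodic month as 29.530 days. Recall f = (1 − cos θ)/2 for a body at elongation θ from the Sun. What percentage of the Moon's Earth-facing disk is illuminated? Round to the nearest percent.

7%

The Moon has covered 2.6/29.530 of its cycle, so θ ≈ 360° × 2.6/29.530 = 31.7°.
With cos θ = 0.851, the lit fraction is (1 − 0.851)/2 ≈ 0.075, so 7%.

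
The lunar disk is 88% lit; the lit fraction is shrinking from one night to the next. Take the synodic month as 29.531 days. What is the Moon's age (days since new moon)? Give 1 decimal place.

18.1 days

From f = (1 − cos θ)/2: cos θ = 1 − 2×0.88 = -0.760; arccos → 139.5°.
Since the Moon is past full (waning), take the reflex angle: θ = 360° − 139.5° = 220.5°.
That fraction of the synodic month is 220.5/360 × 29.531 d ≈ 18.09 d.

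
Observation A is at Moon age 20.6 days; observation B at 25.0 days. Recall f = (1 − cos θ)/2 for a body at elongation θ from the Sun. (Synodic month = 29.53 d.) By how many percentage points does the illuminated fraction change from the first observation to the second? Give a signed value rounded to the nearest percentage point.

-45 pp

First observation: θ = 360°·20.6/29.53 = 251.1°, so f = 0.662.
Second observation: θ = 304.8°, f = 0.215.
Δf = 0.215 − 0.662 = -0.447, i.e. -45 pp.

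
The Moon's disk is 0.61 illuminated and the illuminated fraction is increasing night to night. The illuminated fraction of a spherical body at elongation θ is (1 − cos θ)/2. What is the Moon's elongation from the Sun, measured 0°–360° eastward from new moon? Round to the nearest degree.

Invert f = (1 − cos θ)/2 to get cos θ = 1 − 2(0.61) = -0.220, hence θ₀ = arccos -0.220 = 102.7°.
The Moon is waxing (0°–180°), so θ = 102.7° directly.

103°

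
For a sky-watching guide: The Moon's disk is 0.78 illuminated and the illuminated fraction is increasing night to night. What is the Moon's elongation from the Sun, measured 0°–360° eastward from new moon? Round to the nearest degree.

Invert f = (1 − cos θ)/2 to get cos θ = 1 − 2(0.78) = -0.560, hence θ₀ = arccos -0.560 = 124.1°.
Before full moon the principal value applies: θ = 124.1°.

124°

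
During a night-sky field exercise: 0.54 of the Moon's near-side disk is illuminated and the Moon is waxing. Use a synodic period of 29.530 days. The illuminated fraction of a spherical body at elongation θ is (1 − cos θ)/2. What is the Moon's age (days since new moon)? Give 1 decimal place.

cos θ = 1 − 2f = -0.080, giving a principal value of 94.6°.
Before full moon the principal value applies: θ = 94.6°.
That fraction of the synodic month is 94.6/360 × 29.530 d ≈ 7.76 d.

7.8 days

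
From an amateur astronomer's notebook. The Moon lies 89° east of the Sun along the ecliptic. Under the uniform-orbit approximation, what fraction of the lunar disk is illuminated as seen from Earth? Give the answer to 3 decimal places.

Half-versine of 89°: (1 − 0.017)/2 = 0.491.

0.491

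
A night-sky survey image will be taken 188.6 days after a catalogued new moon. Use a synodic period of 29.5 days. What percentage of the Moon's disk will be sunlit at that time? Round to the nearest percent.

188.6 d spans 6 complete synodic months (6 × 29.5 = 177.00 d) plus 11.60 d.
Elongation θ = 360° × 11.60/29.5 ≈ 141.6°.
Illuminated fraction = (1 − cos 141.6°)/2 = (1 − (-0.783))/2 ≈ 0.892, so 89%.

89%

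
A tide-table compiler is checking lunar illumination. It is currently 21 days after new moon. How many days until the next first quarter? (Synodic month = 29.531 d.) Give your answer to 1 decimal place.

15.9 days

First quarter is 0.25 of the way through the cycle: age 0.25 × 29.531 = 7.383 d.
This lunation's first quarter (7.383 d) has passed, so add one period: 36.914 − 21 = 15.914 days.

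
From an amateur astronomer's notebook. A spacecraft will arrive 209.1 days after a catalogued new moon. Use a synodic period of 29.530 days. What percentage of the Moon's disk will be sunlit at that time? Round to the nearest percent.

6%

Reduce mod P: 209.1 − 7×29.530 = 2.39 d into the current lunation.
The Moon has covered 2.39/29.530 of its cycle, so θ ≈ 360° × 2.39/29.530 = 29.1°.
cos 29.1° = 0.873, so f = (1 − 0.873)/2 = 0.063, so 6%.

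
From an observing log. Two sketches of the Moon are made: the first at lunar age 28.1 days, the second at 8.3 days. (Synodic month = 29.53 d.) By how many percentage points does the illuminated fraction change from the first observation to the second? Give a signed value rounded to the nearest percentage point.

First observation: θ = 360°·28.1/29.53 = 342.6°, so f = 0.023.
Second observation: θ = 101.2°, f = 0.597.
Δf = 0.597 − 0.023 = +0.574, i.e. +57 pp.

+57 percentage points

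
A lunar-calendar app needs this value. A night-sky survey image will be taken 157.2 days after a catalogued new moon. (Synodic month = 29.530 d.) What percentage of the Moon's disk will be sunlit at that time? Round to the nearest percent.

72%

Reduce mod P: 157.2 − 5×29.530 = 9.55 d into the current lunation.
Phase angle: θ = 360°·(9.55 d)/(29.530 d) = 116.4°.
cos 116.4° = (-0.445), so f = (1 − (-0.445))/2 = 0.723, so 72%.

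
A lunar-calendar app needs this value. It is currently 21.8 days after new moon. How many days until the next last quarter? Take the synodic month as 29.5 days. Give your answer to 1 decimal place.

Last quarter occurs at elongation 270°, i.e. at age 29.5 × 270/360 = 22.125 d.
That is 22.125 − 21.8 = 0.325 days ahead.

0.3 days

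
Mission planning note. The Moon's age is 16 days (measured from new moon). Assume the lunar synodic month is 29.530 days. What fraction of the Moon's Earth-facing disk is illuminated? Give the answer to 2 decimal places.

Elongation θ = 360° × 16/29.530 ≈ 195.1°.
Illuminated fraction = (1 − cos 195.1°)/2 = (1 − (-0.966))/2 ≈ 0.983.

0.98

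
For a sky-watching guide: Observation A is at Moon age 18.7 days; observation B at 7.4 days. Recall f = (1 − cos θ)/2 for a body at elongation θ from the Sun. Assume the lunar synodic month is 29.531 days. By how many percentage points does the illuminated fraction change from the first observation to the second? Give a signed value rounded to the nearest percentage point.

-33 pp

θ₁ = 360° × 18.7/29.531 = 228.0°, f₁ = (1 − cos θ₁)/2 = 0.835.
θ₂ = 360° × 7.4/29.531 = 90.2°, f₂ = (1 − cos θ₂)/2 = 0.502.
Change = f₂ − f₁ = -0.333 → -33 percentage points.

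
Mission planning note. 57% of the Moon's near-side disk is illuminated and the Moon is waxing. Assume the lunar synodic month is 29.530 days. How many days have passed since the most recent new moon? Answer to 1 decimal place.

Invert f = (1 − cos θ)/2 to get cos θ = 1 − 2(0.57) = -0.140, hence θ₀ = arccos -0.140 = 98.0°.
The Moon is waxing (0°–180°), so θ = 98.0° directly.
At 360°/29.530 d per day, 98.0° corresponds to 8.04 days.

8.0 days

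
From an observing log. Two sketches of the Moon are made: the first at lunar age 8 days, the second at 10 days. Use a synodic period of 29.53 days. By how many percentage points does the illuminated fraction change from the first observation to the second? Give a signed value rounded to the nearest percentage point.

+20 percentage points

θ₁ = 360° × 8/29.53 = 97.5°, f₁ = (1 − cos θ₁)/2 = 0.566.
θ₂ = 360° × 10/29.53 = 121.9°, f₂ = (1 − cos θ₂)/2 = 0.764.
Change = f₂ − f₁ = +0.199 → +20 percentage points.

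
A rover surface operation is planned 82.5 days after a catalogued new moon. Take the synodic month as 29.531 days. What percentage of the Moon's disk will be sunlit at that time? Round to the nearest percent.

82.5/29.531 = 2.794 lunations, so 2 complete cycles and 23.44 d into the next.
Phase angle: θ = 360°·(23.44 d)/(29.531 d) = 285.7°.
Illuminated fraction = (1 − cos 285.7°)/2 = (1 − 0.271)/2 ≈ 0.365, so 36%.

36%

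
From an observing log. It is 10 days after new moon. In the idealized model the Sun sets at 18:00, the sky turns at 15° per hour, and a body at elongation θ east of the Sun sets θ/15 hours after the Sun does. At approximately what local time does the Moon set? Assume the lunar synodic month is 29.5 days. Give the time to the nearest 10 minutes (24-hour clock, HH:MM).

Phase angle: θ = 360°·(10 d)/(29.5 d) = 122.0°.
The Moon trails the Sun by θ/15 = 122.0/15 ≈ 8.14 hours.
18:00 + 8.136 h ≈ 02:08 → 02:10 to the nearest ten minutes.

02:10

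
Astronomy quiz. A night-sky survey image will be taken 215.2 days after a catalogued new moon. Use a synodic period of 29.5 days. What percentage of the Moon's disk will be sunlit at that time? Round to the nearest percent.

64%

Reduce mod P: 215.2 − 7×29.5 = 8.70 d into the current lunation.
Elongation θ = 360° × 8.70/29.5 ≈ 106.2°.
cos 106.2° = (-0.278), so f = (1 − (-0.278))/2 = 0.639, so 64%.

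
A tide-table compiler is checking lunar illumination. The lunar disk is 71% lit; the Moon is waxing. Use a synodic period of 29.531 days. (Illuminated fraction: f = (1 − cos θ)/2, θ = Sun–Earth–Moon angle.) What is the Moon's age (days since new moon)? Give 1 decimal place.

cos θ = 1 − 2f = -0.420, giving a principal value of 114.8°.
Before full moon the principal value applies: θ = 114.8°.
At 360°/29.531 d per day, 114.8° corresponds to 9.42 days.

9.4 days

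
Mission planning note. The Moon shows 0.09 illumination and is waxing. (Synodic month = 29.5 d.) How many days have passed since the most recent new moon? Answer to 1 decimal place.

2.9 days

From f = (1 − cos θ)/2: cos θ = 1 − 2×0.09 = 0.820; arccos → 34.9°.
The Moon is waxing (0°–180°), so θ = 34.9° directly.
At 360°/29.5 d per day, 34.9° corresponds to 2.86 days.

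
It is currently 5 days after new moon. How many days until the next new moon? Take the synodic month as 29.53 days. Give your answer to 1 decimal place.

24.5 days

The next new moon completes the synodic month: 29.53 − 5 = 24.530 days.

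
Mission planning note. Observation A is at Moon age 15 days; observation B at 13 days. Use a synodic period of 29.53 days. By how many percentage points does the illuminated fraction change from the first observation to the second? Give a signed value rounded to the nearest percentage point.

-3 percentage points

First observation: θ = 360°·15/29.53 = 182.9°, so f = 0.999.
Second observation: θ = 158.5°, f = 0.965.
Δf = 0.965 − 0.999 = -0.034, i.e. -3 pp.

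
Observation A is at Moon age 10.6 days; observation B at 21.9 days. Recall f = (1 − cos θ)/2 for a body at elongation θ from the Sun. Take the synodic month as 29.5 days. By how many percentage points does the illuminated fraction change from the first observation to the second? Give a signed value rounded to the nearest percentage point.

-29 pp

First observation: θ = 360°·10.6/29.5 = 129.4°, so f = 0.817.
Second observation: θ = 267.3°, f = 0.524.
Δf = 0.524 − 0.817 = -0.293, i.e. -29 pp.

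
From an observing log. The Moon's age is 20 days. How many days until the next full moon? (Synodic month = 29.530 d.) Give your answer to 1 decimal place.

24.3 days

Full moon occurs at elongation 180°, i.e. at age 29.530 × 180/360 = 14.765 d.
This lunation's full moon (14.765 d) has passed, so add one period: 44.295 − 20 = 24.295 days.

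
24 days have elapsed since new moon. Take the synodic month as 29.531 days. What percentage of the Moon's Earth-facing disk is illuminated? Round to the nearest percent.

The Moon has covered 24/29.531 of its cycle, so θ ≈ 360° × 24/29.531 = 292.6°.
cos 292.6° = 0.384, so f = (1 − 0.384)/2 = 0.308, so 31%.

31%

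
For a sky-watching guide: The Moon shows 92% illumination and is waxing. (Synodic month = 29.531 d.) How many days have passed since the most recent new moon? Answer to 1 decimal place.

Invert f = (1 − cos θ)/2 to get cos θ = 1 − 2(0.92) = -0.840, hence θ₀ = arccos -0.840 = 147.1°.
Before full moon the principal value applies: θ = 147.1°.
Age = 29.531 × 147.1°/360° ≈ 12.07 days.

12.1 days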